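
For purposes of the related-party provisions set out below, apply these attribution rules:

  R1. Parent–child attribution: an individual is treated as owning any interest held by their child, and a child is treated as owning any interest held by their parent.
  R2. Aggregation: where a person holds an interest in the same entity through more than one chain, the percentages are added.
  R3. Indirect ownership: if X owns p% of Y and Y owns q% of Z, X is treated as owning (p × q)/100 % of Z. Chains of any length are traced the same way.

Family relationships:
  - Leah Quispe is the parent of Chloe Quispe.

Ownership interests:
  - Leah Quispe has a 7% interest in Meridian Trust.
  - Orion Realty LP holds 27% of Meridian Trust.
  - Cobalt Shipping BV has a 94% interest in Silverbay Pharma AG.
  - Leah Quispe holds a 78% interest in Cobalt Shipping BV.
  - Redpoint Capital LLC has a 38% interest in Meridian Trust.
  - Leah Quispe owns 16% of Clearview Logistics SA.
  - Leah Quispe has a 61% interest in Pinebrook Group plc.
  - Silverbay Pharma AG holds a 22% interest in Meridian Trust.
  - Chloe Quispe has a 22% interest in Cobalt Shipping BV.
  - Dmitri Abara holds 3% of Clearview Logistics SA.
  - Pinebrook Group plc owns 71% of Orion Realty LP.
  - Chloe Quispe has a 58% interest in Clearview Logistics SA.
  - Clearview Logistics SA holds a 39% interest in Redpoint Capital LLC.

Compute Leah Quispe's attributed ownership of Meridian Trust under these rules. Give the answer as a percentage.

50.3405%

By parent–child attribution (R1), Leah Quispe is treated as also owning Chloe Quispe's interest in Clearview Logistics SA, giving 16% + 58% = 74%.
By parent–child attribution (R1), Leah Quispe is treated as also owning Chloe Quispe's interest in Cobalt Shipping BV, giving 78% + 22% = 100%.
Chain via Clearview Logistics SA → Redpoint Capital LLC (R3): 74% × 39% × 38% = 10.9668% of Meridian Trust.
Chain via Pinebrook Group plc → Orion Realty LP (R3): 61% × 71% × 27% = 11.6937% of Meridian Trust.
Chain via Cobalt Shipping BV → Silverbay Pharma AG (R3): 100% × 94% × 22% = 20.68% of Meridian Trust.
Direct interest in Meridian Trust: 7%.
Aggregating (R2): 10.9668% + 11.6937% + 20.68% + 7% = 50.3405%.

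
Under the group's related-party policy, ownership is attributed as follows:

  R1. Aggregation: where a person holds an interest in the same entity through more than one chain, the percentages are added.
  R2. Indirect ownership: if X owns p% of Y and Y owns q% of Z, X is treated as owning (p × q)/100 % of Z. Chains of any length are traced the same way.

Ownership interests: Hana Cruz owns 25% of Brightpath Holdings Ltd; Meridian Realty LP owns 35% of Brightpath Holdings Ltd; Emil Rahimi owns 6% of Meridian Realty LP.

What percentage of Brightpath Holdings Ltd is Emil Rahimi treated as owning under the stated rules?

2.1%

Chain via Meridian Realty LP (R2): 6% × 35% = 2.1% of Brightpath Holdings Ltd.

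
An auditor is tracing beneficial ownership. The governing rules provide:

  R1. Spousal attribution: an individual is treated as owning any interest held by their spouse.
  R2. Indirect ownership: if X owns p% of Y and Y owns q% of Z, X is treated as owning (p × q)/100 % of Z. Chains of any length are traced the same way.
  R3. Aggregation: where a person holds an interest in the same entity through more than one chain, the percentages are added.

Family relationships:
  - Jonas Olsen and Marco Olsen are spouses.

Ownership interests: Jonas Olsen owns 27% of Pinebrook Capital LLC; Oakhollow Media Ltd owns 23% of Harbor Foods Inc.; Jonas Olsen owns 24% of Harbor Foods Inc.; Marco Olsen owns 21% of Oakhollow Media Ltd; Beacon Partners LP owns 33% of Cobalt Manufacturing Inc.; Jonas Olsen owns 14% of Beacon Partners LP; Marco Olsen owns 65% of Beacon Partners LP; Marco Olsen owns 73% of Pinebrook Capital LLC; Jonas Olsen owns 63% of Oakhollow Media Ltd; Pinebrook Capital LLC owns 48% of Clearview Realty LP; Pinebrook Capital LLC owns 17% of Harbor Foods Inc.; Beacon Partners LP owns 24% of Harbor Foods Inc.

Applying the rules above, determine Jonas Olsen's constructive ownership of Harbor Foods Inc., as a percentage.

By spousal attribution (R1), Jonas Olsen is treated as also owning Marco Olsen's interest in Oakhollow Media Ltd, giving 63% + 21% = 84%.
By spousal attribution (R1), Jonas Olsen is treated as also owning Marco Olsen's interest in Beacon Partners LP, giving 14% + 65% = 79%.
By spousal attribution (R1), Jonas Olsen is treated as also owning Marco Olsen's interest in Pinebrook Capital LLC, giving 27% + 73% = 100%.
Chain via Oakhollow Media Ltd (R2): 84% × 23% = 19.32% of Harbor Foods Inc.
Chain via Beacon Partners LP (R2): 79% × 24% = 18.96% of Harbor Foods Inc.
Chain via Pinebrook Capital LLC (R2): 100% × 17% = 17% of Harbor Foods Inc.
Direct interest in Harbor Foods Inc: 24%.
Aggregating (R3): 19.32% + 18.96% + 17% + 24% = 79.28%.

79.28%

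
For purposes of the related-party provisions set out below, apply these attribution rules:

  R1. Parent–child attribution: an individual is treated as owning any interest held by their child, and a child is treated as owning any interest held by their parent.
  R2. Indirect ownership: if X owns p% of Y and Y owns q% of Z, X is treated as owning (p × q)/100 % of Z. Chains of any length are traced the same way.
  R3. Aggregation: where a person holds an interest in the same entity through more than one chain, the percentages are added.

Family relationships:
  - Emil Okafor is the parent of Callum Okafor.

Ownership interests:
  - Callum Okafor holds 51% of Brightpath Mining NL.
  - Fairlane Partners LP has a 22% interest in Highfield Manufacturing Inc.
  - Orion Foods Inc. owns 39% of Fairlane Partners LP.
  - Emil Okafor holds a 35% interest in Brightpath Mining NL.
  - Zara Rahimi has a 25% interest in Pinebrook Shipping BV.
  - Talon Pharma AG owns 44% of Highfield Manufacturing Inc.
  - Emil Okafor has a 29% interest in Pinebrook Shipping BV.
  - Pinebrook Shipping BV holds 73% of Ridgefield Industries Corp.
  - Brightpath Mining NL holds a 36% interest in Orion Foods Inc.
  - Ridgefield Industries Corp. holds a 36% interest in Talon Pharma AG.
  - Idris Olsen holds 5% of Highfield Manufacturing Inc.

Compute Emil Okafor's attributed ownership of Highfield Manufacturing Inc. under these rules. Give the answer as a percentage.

6.009696%

By parent–child attribution (R1), Emil Okafor is treated as also owning Callum Okafor's interest in Brightpath Mining NL, giving 35% + 51% = 86%.
Chain via Brightpath Mining NL → Orion Foods Inc. → Fairlane Partners LP (R2): 86% × 36% × 39% × 22% = 2.656368% of Highfield Manufacturing Inc.
Chain via Pinebrook Shipping BV → Ridgefield Industries Corp. → Talon Pharma AG (R2): 29% × 73% × 36% × 44% = 3.353328% of Highfield Manufacturing Inc.
Aggregating (R3): 2.656368% + 3.353328% = 6.009696%.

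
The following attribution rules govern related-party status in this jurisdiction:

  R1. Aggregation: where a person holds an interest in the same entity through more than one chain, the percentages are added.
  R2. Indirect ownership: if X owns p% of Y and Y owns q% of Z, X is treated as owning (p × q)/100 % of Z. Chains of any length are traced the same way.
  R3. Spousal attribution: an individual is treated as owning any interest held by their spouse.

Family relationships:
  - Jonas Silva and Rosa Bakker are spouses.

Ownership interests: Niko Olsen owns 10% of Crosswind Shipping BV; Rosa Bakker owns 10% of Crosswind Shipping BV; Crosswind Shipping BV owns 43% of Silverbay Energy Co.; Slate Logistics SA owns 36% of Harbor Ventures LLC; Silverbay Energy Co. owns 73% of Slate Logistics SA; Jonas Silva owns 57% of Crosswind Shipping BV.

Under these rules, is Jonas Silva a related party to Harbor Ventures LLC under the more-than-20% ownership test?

By spousal attribution (R3), Jonas Silva is treated as also owning Rosa Bakker's interest in Crosswind Shipping BV, giving 57% + 10% = 67%.
Chain via Crosswind Shipping BV → Silverbay Energy Co. → Slate Logistics SA (R2): 67% × 43% × 73% × 36% = 7.571268% of Harbor Ventures LLC.
7.571268% does not exceed the 20% threshold, so Jonas is not a related party to Harbor Ventures LLC.

No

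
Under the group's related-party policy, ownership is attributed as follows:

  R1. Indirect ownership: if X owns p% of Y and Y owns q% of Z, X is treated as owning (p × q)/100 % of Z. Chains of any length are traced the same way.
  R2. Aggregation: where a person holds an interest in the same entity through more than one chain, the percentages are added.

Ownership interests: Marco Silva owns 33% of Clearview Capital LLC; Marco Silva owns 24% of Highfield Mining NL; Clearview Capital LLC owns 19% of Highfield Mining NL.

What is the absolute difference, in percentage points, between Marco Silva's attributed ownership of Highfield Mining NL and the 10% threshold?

Chain via Clearview Capital LLC (R1): 33% × 19% = 6.27% of Highfield Mining NL.
Direct interest in Highfield Mining NL: 24%.
Aggregating (R2): 6.27% + 24% = 30.27%.
30.27% exceeds the 10% threshold by 20.27 percentage points.

20.27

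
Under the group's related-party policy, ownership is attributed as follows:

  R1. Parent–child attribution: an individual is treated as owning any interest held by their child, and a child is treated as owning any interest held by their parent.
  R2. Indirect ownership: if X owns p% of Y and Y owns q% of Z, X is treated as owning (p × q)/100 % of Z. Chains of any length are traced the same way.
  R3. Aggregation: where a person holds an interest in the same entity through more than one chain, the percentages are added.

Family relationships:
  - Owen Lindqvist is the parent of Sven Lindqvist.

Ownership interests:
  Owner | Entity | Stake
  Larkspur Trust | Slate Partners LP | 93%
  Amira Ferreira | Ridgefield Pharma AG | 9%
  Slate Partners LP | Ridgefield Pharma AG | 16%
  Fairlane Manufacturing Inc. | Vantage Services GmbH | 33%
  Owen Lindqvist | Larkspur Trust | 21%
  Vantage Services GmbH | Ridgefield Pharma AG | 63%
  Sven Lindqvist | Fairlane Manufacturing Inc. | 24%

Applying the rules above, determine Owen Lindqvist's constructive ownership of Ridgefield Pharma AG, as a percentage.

8.1144%

By parent–child attribution (R1), Owen Lindqvist is treated as owning Sven Lindqvist's 24% interest in Fairlane Manufacturing Inc.
Chain via Larkspur Trust → Slate Partners LP (R2): 21% × 93% × 16% = 3.1248% of Ridgefield Pharma AG.
Chain via Fairlane Manufacturing Inc. → Vantage Services GmbH (R2): 24% × 33% × 63% = 4.9896% of Ridgefield Pharma AG.
Aggregating (R3): 3.1248% + 4.9896% = 8.1144%.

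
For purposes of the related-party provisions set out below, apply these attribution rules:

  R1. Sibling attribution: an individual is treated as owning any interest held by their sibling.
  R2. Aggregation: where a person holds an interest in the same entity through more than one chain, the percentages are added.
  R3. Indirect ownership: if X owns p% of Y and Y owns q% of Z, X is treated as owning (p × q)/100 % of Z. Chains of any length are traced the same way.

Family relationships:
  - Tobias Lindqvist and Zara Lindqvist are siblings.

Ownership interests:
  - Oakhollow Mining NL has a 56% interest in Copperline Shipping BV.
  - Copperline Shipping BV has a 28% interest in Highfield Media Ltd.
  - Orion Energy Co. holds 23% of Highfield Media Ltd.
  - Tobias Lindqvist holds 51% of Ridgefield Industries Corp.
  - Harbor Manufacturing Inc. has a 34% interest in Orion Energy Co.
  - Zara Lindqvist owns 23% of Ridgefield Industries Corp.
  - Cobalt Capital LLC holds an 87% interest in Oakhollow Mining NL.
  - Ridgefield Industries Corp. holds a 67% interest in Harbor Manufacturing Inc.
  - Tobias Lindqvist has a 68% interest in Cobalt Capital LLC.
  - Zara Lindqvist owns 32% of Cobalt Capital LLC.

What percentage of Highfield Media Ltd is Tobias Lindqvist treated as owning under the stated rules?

17.518756%

By sibling attribution (R1), Tobias Lindqvist is treated as also owning Zara Lindqvist's interest in Cobalt Capital LLC, giving 68% + 32% = 100%.
By sibling attribution (R1), Tobias Lindqvist is treated as also owning Zara Lindqvist's interest in Ridgefield Industries Corp, giving 51% + 23% = 74%.
Chain via Cobalt Capital LLC → Oakhollow Mining NL → Copperline Shipping BV (R3): 100% × 87% × 56% × 28% = 13.6416% of Highfield Media Ltd.
Chain via Ridgefield Industries Corp. → Harbor Manufacturing Inc. → Orion Energy Co. (R3): 74% × 67% × 34% × 23% = 3.877156% of Highfield Media Ltd.
Aggregating (R2): 13.6416% + 3.877156% = 17.518756%.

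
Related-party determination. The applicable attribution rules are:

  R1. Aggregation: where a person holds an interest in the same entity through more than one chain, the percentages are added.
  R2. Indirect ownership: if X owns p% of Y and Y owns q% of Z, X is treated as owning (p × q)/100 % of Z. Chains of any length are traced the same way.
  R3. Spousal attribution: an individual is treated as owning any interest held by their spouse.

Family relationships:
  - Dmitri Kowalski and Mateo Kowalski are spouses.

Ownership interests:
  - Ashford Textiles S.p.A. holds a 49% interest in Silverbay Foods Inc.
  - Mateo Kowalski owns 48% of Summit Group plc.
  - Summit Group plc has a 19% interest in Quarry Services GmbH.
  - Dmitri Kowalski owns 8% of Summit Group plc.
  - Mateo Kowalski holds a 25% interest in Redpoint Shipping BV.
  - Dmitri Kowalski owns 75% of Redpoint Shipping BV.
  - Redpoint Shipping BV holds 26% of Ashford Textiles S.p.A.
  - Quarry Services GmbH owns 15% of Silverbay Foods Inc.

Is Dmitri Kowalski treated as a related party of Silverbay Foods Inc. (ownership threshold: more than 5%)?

By spousal attribution (R3), Dmitri Kowalski is treated as also owning Mateo Kowalski's interest in Redpoint Shipping BV, giving 75% + 25% = 100%.
By spousal attribution (R3), Dmitri Kowalski is treated as also owning Mateo Kowalski's interest in Summit Group plc, giving 8% + 48% = 56%.
Chain via Redpoint Shipping BV → Ashford Textiles S.p.A. (R2): 100% × 26% × 49% = 12.74% of Silverbay Foods Inc.
Chain via Summit Group plc → Quarry Services GmbH (R2): 56% × 19% × 15% = 1.596% of Silverbay Foods Inc.
Aggregating (R1): 12.74% + 1.596% = 14.336%.
14.336% exceeds the 5% threshold, so Dmitri is a related party to Silverbay Foods Inc.

Yes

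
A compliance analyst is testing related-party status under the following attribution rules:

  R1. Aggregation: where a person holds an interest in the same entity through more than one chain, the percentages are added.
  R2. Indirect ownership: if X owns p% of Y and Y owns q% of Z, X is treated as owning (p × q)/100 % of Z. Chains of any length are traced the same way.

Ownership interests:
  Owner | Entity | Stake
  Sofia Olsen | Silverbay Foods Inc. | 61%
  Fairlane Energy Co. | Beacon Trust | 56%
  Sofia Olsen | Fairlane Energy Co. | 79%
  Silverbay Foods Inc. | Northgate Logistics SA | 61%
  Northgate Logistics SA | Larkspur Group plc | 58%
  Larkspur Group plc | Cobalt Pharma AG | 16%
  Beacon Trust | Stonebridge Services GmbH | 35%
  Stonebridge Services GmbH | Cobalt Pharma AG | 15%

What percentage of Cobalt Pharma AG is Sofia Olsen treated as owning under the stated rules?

Chain via Fairlane Energy Co. → Beacon Trust → Stonebridge Services GmbH (R2): 79% × 56% × 35% × 15% = 2.3226% of Cobalt Pharma AG.
Chain via Silverbay Foods Inc. → Northgate Logistics SA → Larkspur Group plc (R2): 61% × 61% × 58% × 16% = 3.453088% of Cobalt Pharma AG.
Aggregating (R1): 2.3226% + 3.453088% = 5.775688%.

5.775688%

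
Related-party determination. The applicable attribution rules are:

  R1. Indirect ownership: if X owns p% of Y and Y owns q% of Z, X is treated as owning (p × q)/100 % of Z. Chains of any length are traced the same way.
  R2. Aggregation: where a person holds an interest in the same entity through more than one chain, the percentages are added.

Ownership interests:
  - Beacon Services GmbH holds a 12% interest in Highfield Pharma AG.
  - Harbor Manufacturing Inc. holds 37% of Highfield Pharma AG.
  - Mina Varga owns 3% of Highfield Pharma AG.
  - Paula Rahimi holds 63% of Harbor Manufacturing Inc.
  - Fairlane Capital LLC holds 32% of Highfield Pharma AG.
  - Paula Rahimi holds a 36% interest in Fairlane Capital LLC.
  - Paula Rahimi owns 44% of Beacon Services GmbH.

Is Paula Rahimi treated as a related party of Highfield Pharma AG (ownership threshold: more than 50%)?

Chain via Fairlane Capital LLC (R1): 36% × 32% = 11.52% of Highfield Pharma AG.
Chain via Harbor Manufacturing Inc. (R1): 63% × 37% = 23.31% of Highfield Pharma AG.
Chain via Beacon Services GmbH (R1): 44% × 12% = 5.28% of Highfield Pharma AG.
Aggregating (R2): 11.52% + 23.31% + 5.28% = 40.11%.
40.11% does not exceed the 50% threshold, so Paula is not a related party to Highfield Pharma AG.

No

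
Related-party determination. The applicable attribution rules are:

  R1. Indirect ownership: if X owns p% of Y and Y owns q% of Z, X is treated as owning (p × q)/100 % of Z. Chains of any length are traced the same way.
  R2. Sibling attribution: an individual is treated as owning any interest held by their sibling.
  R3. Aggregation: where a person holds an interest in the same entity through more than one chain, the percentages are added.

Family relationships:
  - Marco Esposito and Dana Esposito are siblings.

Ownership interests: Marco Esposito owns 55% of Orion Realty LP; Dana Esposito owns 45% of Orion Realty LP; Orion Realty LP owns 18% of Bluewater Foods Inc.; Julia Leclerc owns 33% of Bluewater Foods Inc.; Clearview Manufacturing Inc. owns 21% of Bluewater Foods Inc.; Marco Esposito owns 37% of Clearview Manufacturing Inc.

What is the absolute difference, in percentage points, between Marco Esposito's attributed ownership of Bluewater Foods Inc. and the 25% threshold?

0.77

By sibling attribution (R2), Marco Esposito is treated as also owning Dana Esposito's interest in Orion Realty LP, giving 55% + 45% = 100%.
Chain via Clearview Manufacturing Inc. (R1): 37% × 21% = 7.77% of Bluewater Foods Inc.
Chain via Orion Realty LP (R1): 100% × 18% = 18% of Bluewater Foods Inc.
Aggregating (R3): 7.77% + 18% = 25.77%.
25.77% exceeds the 25% threshold by 0.77 percentage points.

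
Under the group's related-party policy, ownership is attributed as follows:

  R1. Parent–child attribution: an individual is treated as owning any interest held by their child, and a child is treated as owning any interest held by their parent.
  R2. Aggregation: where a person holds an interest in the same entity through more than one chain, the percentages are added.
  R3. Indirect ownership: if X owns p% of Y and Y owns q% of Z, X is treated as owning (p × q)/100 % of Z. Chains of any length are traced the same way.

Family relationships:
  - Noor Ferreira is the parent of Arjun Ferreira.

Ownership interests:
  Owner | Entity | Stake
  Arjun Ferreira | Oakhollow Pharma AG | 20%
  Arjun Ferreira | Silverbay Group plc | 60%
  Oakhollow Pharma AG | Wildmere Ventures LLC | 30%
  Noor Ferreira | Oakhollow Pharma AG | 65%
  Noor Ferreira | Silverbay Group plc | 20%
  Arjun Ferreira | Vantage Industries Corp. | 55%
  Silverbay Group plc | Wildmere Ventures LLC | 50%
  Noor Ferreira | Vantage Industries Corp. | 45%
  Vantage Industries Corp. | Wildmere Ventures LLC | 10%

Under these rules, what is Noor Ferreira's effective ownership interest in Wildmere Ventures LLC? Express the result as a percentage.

By parent–child attribution (R1), Noor Ferreira is treated as also owning Arjun Ferreira's interest in Vantage Industries Corp, giving 45% + 55% = 100%.
By parent–child attribution (R1), Noor Ferreira is treated as also owning Arjun Ferreira's interest in Oakhollow Pharma AG, giving 65% + 20% = 85%.
By parent–child attribution (R1), Noor Ferreira is treated as also owning Arjun Ferreira's interest in Silverbay Group plc, giving 20% + 60% = 80%.
Chain via Vantage Industries Corp. (R3): 100% × 10% = 10% of Wildmere Ventures LLC.
Chain via Oakhollow Pharma AG (R3): 85% × 30% = 25.5% of Wildmere Ventures LLC.
Chain via Silverbay Group plc (R3): 80% × 50% = 40% of Wildmere Ventures LLC.
Aggregating (R2): 10% + 25.5% + 40% = 75.5%.

75.5%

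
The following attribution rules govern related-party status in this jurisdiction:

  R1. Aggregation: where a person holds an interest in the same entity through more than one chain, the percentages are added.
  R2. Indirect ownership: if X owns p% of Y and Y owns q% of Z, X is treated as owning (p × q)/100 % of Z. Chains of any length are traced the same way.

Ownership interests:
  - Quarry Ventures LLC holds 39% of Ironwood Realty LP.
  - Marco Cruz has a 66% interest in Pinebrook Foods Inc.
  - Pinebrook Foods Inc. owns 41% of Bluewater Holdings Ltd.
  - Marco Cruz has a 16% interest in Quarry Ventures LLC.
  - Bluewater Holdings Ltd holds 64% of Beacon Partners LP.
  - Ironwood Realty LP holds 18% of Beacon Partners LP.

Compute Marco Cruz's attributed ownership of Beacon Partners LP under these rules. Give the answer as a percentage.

Chain via Quarry Ventures LLC → Ironwood Realty LP (R2): 16% × 39% × 18% = 1.1232% of Beacon Partners LP.
Chain via Pinebrook Foods Inc. → Bluewater Holdings Ltd (R2): 66% × 41% × 64% = 17.3184% of Beacon Partners LP.
Aggregating (R1): 1.1232% + 17.3184% = 18.4416%.

18.4416%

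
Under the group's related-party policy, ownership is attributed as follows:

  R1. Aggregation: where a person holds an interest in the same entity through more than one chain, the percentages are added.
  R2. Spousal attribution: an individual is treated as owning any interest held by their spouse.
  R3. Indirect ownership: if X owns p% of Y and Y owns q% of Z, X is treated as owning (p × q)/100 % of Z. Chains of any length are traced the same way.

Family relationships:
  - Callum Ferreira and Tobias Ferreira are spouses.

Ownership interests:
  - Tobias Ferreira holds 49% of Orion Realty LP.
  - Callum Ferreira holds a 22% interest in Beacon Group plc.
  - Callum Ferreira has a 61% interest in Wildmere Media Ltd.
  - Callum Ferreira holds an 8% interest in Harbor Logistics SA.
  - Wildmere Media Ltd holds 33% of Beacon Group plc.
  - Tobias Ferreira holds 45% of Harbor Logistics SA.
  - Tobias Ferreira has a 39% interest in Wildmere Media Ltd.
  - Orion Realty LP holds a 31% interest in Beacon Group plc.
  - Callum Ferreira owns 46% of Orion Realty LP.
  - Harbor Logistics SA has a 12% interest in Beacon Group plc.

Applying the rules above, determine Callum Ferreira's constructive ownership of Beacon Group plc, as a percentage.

90.81%

By spousal attribution (R2), Callum Ferreira is treated as also owning Tobias Ferreira's interest in Wildmere Media Ltd, giving 61% + 39% = 100%.
By spousal attribution (R2), Callum Ferreira is treated as also owning Tobias Ferreira's interest in Harbor Logistics SA, giving 8% + 45% = 53%.
By spousal attribution (R2), Callum Ferreira is treated as also owning Tobias Ferreira's interest in Orion Realty LP, giving 46% + 49% = 95%.
Chain via Wildmere Media Ltd (R3): 100% × 33% = 33% of Beacon Group plc.
Chain via Harbor Logistics SA (R3): 53% × 12% = 6.36% of Beacon Group plc.
Chain via Orion Realty LP (R3): 95% × 31% = 29.45% of Beacon Group plc.
Direct interest in Beacon Group plc: 22%.
Aggregating (R1): 33% + 6.36% + 29.45% + 22% = 90.81%.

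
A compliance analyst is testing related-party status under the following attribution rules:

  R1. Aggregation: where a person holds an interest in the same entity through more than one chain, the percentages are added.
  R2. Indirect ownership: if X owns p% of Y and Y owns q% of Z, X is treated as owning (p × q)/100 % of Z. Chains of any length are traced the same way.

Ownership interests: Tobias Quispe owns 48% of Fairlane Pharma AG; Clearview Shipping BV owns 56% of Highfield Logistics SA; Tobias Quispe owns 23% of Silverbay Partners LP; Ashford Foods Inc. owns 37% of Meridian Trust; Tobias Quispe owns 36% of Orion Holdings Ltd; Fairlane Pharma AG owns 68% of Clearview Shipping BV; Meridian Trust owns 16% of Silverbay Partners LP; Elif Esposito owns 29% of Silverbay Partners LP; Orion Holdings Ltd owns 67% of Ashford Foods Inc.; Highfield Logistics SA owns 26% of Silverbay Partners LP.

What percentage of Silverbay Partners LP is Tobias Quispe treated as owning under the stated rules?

Chain via Orion Holdings Ltd → Ashford Foods Inc. → Meridian Trust (R2): 36% × 67% × 37% × 16% = 1.427904% of Silverbay Partners LP.
Chain via Fairlane Pharma AG → Clearview Shipping BV → Highfield Logistics SA (R2): 48% × 68% × 56% × 26% = 4.752384% of Silverbay Partners LP.
Direct interest in Silverbay Partners LP: 23%.
Aggregating (R1): 1.427904% + 4.752384% + 23% = 29.180288%.

29.180288%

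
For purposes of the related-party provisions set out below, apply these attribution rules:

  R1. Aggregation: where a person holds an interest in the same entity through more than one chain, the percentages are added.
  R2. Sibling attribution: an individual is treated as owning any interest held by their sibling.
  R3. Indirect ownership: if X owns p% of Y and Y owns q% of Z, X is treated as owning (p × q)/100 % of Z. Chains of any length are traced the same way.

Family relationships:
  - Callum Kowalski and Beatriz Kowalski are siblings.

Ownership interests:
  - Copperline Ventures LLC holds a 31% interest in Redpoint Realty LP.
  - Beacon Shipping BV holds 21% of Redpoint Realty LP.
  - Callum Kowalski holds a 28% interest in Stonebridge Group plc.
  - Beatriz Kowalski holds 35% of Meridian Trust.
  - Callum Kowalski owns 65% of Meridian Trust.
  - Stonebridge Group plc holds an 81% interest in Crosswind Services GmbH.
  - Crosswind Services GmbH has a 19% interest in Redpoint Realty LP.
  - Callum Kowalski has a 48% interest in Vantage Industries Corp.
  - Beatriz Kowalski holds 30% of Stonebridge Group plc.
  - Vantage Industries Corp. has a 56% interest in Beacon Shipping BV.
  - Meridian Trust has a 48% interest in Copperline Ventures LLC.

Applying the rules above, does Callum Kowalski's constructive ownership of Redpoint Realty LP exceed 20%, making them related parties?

Yes

By sibling attribution (R2), Callum Kowalski is treated as also owning Beatriz Kowalski's interest in Stonebridge Group plc, giving 28% + 30% = 58%.
By sibling attribution (R2), Callum Kowalski is treated as also owning Beatriz Kowalski's interest in Meridian Trust, giving 65% + 35% = 100%.
Chain via Stonebridge Group plc → Crosswind Services GmbH (R3): 58% × 81% × 19% = 8.9262% of Redpoint Realty LP.
Chain via Vantage Industries Corp. → Beacon Shipping BV (R3): 48% × 56% × 21% = 5.6448% of Redpoint Realty LP.
Chain via Meridian Trust → Copperline Ventures LLC (R3): 100% × 48% × 31% = 14.88% of Redpoint Realty LP.
Aggregating (R1): 8.9262% + 5.6448% + 14.88% = 29.451%.
29.451% exceeds the 20% threshold, so Callum is a related party to Redpoint Realty LP.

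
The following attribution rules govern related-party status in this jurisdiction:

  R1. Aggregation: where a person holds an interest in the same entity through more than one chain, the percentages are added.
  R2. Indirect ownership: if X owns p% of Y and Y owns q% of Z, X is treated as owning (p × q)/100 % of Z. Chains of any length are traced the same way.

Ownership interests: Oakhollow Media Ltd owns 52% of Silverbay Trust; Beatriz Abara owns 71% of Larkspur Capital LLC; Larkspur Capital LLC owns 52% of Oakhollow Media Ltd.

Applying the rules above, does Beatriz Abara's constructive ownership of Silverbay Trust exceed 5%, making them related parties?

Chain via Larkspur Capital LLC → Oakhollow Media Ltd (R2): 71% × 52% × 52% = 19.1984% of Silverbay Trust.
19.1984% exceeds the 5% threshold, so Beatriz is a related party to Silverbay Trust.

Yes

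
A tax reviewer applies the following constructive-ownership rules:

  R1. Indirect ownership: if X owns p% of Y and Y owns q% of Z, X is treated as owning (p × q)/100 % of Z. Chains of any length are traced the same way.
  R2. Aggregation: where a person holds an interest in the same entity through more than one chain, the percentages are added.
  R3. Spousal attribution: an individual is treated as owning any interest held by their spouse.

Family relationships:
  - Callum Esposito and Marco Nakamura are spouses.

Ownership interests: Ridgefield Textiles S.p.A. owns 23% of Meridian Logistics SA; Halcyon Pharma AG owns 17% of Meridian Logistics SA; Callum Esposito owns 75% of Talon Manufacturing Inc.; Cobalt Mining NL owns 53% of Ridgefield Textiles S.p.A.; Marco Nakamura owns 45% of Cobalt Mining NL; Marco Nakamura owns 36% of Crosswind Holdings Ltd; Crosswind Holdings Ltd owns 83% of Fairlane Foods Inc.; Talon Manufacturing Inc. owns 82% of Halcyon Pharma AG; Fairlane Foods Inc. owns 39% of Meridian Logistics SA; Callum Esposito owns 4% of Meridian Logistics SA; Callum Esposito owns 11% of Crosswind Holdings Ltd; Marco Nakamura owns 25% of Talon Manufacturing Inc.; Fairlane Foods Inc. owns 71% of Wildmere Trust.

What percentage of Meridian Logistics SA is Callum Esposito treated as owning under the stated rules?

By spousal attribution (R3), Callum Esposito is treated as also owning Marco Nakamura's interest in Crosswind Holdings Ltd, giving 11% + 36% = 47%.
By spousal attribution (R3), Callum Esposito is treated as also owning Marco Nakamura's interest in Talon Manufacturing Inc, giving 75% + 25% = 100%.
By spousal attribution (R3), Callum Esposito is treated as owning Marco Nakamura's 45% interest in Cobalt Mining NL.
Chain via Crosswind Holdings Ltd → Fairlane Foods Inc. (R1): 47% × 83% × 39% = 15.2139% of Meridian Logistics SA.
Chain via Talon Manufacturing Inc. → Halcyon Pharma AG (R1): 100% × 82% × 17% = 13.94% of Meridian Logistics SA.
Direct interest in Meridian Logistics SA: 4%.
Chain via Cobalt Mining NL → Ridgefield Textiles S.p.A. (R1): 45% × 53% × 23% = 5.4855% of Meridian Logistics SA.
Aggregating (R2): 15.2139% + 13.94% + 4% + 5.4855% = 38.6394%.

38.6394%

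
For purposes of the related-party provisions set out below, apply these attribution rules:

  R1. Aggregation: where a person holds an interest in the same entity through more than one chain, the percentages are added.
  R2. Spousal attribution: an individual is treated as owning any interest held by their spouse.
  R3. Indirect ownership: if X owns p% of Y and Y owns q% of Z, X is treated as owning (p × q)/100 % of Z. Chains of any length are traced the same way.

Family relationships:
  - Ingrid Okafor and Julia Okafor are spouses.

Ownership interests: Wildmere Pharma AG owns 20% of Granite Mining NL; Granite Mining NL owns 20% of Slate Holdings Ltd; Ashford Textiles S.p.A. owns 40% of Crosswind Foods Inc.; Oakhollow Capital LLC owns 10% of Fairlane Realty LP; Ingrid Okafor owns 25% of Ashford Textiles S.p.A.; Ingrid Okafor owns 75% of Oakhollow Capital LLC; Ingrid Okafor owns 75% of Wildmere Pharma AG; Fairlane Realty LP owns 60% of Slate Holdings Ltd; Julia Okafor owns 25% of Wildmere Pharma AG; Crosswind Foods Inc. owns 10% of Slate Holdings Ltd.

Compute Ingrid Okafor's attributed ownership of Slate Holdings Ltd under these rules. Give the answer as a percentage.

By spousal attribution (R2), Ingrid Okafor is treated as also owning Julia Okafor's interest in Wildmere Pharma AG, giving 75% + 25% = 100%.
Chain via Ashford Textiles S.p.A. → Crosswind Foods Inc. (R3): 25% × 40% × 10% = 1% of Slate Holdings Ltd.
Chain via Wildmere Pharma AG → Granite Mining NL (R3): 100% × 20% × 20% = 4% of Slate Holdings Ltd.
Chain via Oakhollow Capital LLC → Fairlane Realty LP (R3): 75% × 10% × 60% = 4.5% of Slate Holdings Ltd.
Aggregating (R1): 1% + 4% + 4.5% = 9.5%.

9.5%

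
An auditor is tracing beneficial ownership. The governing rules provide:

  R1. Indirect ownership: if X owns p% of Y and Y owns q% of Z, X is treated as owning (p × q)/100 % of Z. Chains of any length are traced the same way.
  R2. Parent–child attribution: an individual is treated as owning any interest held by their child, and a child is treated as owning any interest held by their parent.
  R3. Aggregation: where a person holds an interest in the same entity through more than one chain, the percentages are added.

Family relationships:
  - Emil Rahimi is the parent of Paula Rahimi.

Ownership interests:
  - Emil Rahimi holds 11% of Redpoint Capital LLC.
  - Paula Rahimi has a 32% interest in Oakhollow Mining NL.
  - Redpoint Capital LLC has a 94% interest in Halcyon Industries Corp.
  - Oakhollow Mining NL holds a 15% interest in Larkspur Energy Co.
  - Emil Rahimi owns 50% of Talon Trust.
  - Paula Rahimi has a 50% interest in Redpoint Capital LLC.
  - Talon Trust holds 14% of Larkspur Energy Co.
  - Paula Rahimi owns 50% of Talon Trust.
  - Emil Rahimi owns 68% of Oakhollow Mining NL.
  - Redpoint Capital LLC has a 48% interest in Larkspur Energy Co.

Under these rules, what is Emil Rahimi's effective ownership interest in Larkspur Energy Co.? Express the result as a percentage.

By parent–child attribution (R2), Emil Rahimi is treated as also owning Paula Rahimi's interest in Oakhollow Mining NL, giving 68% + 32% = 100%.
By parent–child attribution (R2), Emil Rahimi is treated as also owning Paula Rahimi's interest in Talon Trust, giving 50% + 50% = 100%.
By parent–child attribution (R2), Emil Rahimi is treated as also owning Paula Rahimi's interest in Redpoint Capital LLC, giving 11% + 50% = 61%.
Chain via Oakhollow Mining NL (R1): 100% × 15% = 15% of Larkspur Energy Co.
Chain via Talon Trust (R1): 100% × 14% = 14% of Larkspur Energy Co.
Chain via Redpoint Capital LLC (R1): 61% × 48% = 29.28% of Larkspur Energy Co.
Aggregating (R3): 15% + 14% + 29.28% = 58.28%.

58.28%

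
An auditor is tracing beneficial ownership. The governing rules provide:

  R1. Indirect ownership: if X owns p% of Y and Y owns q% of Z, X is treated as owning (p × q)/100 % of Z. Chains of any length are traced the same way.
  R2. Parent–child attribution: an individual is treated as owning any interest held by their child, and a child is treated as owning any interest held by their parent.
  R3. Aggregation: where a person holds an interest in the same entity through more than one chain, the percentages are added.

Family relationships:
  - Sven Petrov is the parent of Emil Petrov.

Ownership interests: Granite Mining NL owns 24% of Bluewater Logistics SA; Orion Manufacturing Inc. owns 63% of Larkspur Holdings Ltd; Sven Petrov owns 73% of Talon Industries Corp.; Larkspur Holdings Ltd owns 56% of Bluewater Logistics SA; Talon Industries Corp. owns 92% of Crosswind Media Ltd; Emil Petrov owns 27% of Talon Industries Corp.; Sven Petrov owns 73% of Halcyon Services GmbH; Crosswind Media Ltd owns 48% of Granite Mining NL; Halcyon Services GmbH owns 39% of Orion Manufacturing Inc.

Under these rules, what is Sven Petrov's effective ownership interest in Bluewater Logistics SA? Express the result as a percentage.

20.642616%

By parent–child attribution (R2), Sven Petrov is treated as also owning Emil Petrov's interest in Talon Industries Corp, giving 73% + 27% = 100%.
Chain via Halcyon Services GmbH → Orion Manufacturing Inc. → Larkspur Holdings Ltd (R1): 73% × 39% × 63% × 56% = 10.044216% of Bluewater Logistics SA.
Chain via Talon Industries Corp. → Crosswind Media Ltd → Granite Mining NL (R1): 100% × 92% × 48% × 24% = 10.5984% of Bluewater Logistics SA.
Aggregating (R3): 10.044216% + 10.5984% = 20.642616%.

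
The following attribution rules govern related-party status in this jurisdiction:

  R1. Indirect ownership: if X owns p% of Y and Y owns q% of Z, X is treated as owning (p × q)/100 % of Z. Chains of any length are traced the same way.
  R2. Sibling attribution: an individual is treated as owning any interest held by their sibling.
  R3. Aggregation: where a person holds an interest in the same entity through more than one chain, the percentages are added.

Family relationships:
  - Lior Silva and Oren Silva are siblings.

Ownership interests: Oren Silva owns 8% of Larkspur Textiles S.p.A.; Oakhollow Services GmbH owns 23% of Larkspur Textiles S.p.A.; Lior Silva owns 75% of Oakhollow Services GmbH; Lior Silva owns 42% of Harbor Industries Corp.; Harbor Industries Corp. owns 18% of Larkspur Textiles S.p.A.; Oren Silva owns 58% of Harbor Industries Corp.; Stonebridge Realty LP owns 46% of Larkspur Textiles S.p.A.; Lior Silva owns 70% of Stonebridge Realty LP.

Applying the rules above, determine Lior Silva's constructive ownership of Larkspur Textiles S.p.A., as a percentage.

75.45%

By sibling attribution (R2), Lior Silva is treated as also owning Oren Silva's interest in Harbor Industries Corp, giving 42% + 58% = 100%.
By sibling attribution (R2), Lior Silva is treated as owning Oren Silva's 8% interest in Larkspur Textiles S.p.A.
Chain via Stonebridge Realty LP (R1): 70% × 46% = 32.2% of Larkspur Textiles S.p.A.
Chain via Harbor Industries Corp. (R1): 100% × 18% = 18% of Larkspur Textiles S.p.A.
Chain via Oakhollow Services GmbH (R1): 75% × 23% = 17.25% of Larkspur Textiles S.p.A.
Direct interest in Larkspur Textiles S.p.A: 8%.
Aggregating (R3): 32.2% + 18% + 17.25% + 8% = 75.45%.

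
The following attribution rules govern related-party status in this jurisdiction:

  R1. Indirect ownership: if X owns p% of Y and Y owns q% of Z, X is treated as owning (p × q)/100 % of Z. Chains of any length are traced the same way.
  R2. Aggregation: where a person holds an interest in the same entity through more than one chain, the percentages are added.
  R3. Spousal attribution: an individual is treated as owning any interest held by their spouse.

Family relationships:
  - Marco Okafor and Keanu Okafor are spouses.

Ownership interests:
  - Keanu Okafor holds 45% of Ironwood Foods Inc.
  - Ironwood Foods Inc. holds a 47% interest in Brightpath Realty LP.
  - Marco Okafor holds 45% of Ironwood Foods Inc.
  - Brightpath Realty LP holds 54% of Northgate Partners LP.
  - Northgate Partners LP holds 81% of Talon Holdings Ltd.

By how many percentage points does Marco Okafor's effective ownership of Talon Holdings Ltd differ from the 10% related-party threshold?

By spousal attribution (R3), Marco Okafor is treated as also owning Keanu Okafor's interest in Ironwood Foods Inc, giving 45% + 45% = 90%.
Chain via Ironwood Foods Inc. → Brightpath Realty LP → Northgate Partners LP (R1): 90% × 47% × 54% × 81% = 18.50202% of Talon Holdings Ltd.
18.50202% exceeds the 10% threshold by 8.50202 percentage points.

8.50202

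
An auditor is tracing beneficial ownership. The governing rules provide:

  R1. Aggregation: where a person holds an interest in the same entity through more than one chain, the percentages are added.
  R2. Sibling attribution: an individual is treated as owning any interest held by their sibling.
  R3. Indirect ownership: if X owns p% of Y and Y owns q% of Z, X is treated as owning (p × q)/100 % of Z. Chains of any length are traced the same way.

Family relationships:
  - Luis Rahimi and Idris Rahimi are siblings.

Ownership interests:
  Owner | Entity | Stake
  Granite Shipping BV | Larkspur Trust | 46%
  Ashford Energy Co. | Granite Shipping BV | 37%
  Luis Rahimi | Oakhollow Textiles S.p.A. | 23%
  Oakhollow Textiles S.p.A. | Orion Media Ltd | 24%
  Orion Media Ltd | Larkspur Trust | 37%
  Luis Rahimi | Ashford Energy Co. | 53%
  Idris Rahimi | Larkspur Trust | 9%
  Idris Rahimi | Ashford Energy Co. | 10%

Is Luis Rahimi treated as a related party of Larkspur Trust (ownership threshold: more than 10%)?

Yes

By sibling attribution (R2), Luis Rahimi is treated as also owning Idris Rahimi's interest in Ashford Energy Co, giving 53% + 10% = 63%.
By sibling attribution (R2), Luis Rahimi is treated as owning Idris Rahimi's 9% interest in Larkspur Trust.
Chain via Oakhollow Textiles S.p.A. → Orion Media Ltd (R3): 23% × 24% × 37% = 2.0424% of Larkspur Trust.
Chain via Ashford Energy Co. → Granite Shipping BV (R3): 63% × 37% × 46% = 10.7226% of Larkspur Trust.
Direct interest in Larkspur Trust: 9%.
Aggregating (R1): 2.0424% + 10.7226% + 9% = 21.765%.
21.765% exceeds the 10% threshold, so Luis is a related party to Larkspur Trust.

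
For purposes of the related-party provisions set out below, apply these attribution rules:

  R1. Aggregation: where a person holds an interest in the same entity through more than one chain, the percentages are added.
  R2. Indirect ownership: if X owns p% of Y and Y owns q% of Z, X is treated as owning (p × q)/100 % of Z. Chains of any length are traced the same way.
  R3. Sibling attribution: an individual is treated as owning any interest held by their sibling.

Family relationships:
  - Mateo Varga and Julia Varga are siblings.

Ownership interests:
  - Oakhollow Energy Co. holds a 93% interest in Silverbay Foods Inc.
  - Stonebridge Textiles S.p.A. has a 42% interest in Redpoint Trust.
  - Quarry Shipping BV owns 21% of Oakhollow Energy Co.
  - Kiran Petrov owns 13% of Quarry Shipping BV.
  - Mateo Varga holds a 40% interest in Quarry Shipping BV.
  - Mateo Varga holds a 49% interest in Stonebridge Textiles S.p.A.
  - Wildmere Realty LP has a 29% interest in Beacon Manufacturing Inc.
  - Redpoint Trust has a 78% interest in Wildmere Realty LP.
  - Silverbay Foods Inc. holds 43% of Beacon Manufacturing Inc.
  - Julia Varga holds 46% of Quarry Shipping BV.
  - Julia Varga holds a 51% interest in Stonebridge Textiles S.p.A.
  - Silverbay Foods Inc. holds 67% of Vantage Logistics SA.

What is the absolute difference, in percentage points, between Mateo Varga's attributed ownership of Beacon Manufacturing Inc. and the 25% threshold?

8.277406

By sibling attribution (R3), Mateo Varga is treated as also owning Julia Varga's interest in Stonebridge Textiles S.p.A, giving 49% + 51% = 100%.
By sibling attribution (R3), Mateo Varga is treated as also owning Julia Varga's interest in Quarry Shipping BV, giving 40% + 46% = 86%.
Chain via Stonebridge Textiles S.p.A. → Redpoint Trust → Wildmere Realty LP (R2): 100% × 42% × 78% × 29% = 9.5004% of Beacon Manufacturing Inc.
Chain via Quarry Shipping BV → Oakhollow Energy Co. → Silverbay Foods Inc. (R2): 86% × 21% × 93% × 43% = 7.222194% of Beacon Manufacturing Inc.
Aggregating (R1): 9.5004% + 7.222194% = 16.722594%.
16.722594% falls short of the 25% threshold by 8.277406 percentage points.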